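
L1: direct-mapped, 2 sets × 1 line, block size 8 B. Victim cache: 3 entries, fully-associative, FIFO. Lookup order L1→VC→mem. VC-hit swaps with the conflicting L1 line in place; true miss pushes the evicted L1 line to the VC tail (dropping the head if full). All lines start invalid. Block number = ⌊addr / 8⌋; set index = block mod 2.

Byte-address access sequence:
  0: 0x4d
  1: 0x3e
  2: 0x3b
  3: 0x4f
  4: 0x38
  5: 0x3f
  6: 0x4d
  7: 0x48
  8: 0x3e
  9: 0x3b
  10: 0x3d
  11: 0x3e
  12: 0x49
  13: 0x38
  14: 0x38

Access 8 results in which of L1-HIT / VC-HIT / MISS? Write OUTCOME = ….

0: 0x4d (blk 9, set 1) → MISS  vc=[]
1: 0x3e (blk 7, set 1) → MISS  vc=[9]
2: 0x3b (blk 7, set 1) → L1-HIT  vc=[9]
3: 0x4f (blk 9, set 1) → VC-HIT  vc=[7]
4: 0x38 (blk 7, set 1) → VC-HIT  vc=[9]
5: 0x3f (blk 7, set 1) → L1-HIT  vc=[9]
6: 0x4d (blk 9, set 1) → VC-HIT  vc=[7]
7: 0x48 (blk 9, set 1) → L1-HIT  vc=[7]
8: 0x3e (blk 7, set 1) → VC-HIT  vc=[9]
9: 0x3b (blk 7, set 1) → L1-HIT  vc=[9]
10: 0x3d (blk 7, set 1) → L1-HIT  vc=[9]
11: 0x3e (blk 7, set 1) → L1-HIT  vc=[9]
12: 0x49 (blk 9, set 1) → VC-HIT  vc=[7]
13: 0x38 (blk 7, set 1) → VC-HIT  vc=[9]
14: 0x38 (blk 7, set 1) → L1-HIT  vc=[9]

OUTCOME = VC-HIT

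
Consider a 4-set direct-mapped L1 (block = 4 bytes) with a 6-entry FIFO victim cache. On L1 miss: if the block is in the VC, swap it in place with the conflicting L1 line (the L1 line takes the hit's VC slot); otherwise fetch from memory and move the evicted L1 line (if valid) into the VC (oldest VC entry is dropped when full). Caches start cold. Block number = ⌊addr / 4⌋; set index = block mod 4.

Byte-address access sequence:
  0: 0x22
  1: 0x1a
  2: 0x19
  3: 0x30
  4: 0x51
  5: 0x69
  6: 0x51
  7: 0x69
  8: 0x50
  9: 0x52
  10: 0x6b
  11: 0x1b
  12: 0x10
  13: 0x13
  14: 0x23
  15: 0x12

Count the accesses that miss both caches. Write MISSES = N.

MISSES = 6

#0 0x22→b8/s0 MISS; vc=[]
#1 0x1a→b6/s2 MISS; vc=[]
#2 0x19→b6/s2 L1-HIT; vc=[]
#3 0x30→b12/s0 MISS; vc=[8]
#4 0x51→b20/s0 MISS; vc=[8,12]
#5 0x69→b26/s2 MISS; vc=[8,12,6]
#6 0x51→b20/s0 L1-HIT; vc=[8,12,6]
#7 0x69→b26/s2 L1-HIT; vc=[8,12,6]
#8 0x50→b20/s0 L1-HIT; vc=[8,12,6]
#9 0x52→b20/s0 L1-HIT; vc=[8,12,6]
#10 0x6b→b26/s2 L1-HIT; vc=[8,12,6]
#11 0x1b→b6/s2 VC-HIT; vc=[8,12,26]
#12 0x10→b4/s0 MISS; vc=[8,12,26,20]
#13 0x13→b4/s0 L1-HIT; vc=[8,12,26,20]
#14 0x23→b8/s0 VC-HIT; vc=[4,12,26,20]
#15 0x12→b4/s0 VC-HIT; vc=[8,12,26,20]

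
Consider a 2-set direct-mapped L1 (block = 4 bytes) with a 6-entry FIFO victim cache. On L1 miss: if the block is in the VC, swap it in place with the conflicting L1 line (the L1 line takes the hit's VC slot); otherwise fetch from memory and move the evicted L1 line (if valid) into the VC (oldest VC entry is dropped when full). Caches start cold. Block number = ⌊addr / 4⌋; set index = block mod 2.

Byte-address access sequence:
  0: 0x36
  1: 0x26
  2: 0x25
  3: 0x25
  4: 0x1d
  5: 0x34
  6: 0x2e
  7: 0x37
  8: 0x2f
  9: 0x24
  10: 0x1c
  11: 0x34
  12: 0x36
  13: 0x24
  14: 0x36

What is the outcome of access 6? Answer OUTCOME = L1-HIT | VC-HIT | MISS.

#0 0x36→b13/s1 MISS; vc=[]
#1 0x26→b9/s1 MISS; vc=[13]
#2 0x25→b9/s1 L1-HIT; vc=[13]
#3 0x25→b9/s1 L1-HIT; vc=[13]
#4 0x1d→b7/s1 MISS; vc=[13,9]
#5 0x34→b13/s1 VC-HIT; vc=[7,9]
#6 0x2e→b11/s1 MISS; vc=[7,9,13]
#7 0x37→b13/s1 VC-HIT; vc=[7,9,11]
#8 0x2f→b11/s1 VC-HIT; vc=[7,9,13]
#9 0x24→b9/s1 VC-HIT; vc=[7,11,13]
#10 0x1c→b7/s1 VC-HIT; vc=[9,11,13]
#11 0x34→b13/s1 VC-HIT; vc=[9,11,7]
#12 0x36→b13/s1 L1-HIT; vc=[9,11,7]
#13 0x24→b9/s1 VC-HIT; vc=[13,11,7]
#14 0x36→b13/s1 VC-HIT; vc=[9,11,7]

OUTCOME = MISS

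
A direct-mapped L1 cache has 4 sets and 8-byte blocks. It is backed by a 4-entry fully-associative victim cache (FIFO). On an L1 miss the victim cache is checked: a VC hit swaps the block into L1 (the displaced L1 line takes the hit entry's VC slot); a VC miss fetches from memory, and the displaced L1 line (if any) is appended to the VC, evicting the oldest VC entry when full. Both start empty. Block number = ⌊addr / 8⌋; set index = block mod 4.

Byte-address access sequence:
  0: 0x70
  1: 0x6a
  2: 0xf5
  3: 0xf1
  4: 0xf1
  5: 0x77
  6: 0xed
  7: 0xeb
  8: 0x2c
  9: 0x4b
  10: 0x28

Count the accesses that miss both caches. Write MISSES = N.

  [0] addr=0x70 blk=14 s=2: MISS | VC []
  [1] addr=0x6a blk=13 s=1: MISS | VC []
  [2] addr=0xf5 blk=30 s=2: MISS | VC [14]
  [3] addr=0xf1 blk=30 s=2: L1-HIT | VC [14]
  [4] addr=0xf1 blk=30 s=2: L1-HIT | VC [14]
  [5] addr=0x77 blk=14 s=2: VC-HIT | VC [30]
  [6] addr=0xed blk=29 s=1: MISS | VC [30, 13]
  [7] addr=0xeb blk=29 s=1: L1-HIT | VC [30, 13]
  [8] addr=0x2c blk=5 s=1: MISS | VC [30, 13, 29]
  [9] addr=0x4b blk=9 s=1: MISS | VC [30, 13, 29, 5]
  [10] addr=0x28 blk=5 s=1: VC-HIT | VC [30, 13, 29, 9]

MISSES = 6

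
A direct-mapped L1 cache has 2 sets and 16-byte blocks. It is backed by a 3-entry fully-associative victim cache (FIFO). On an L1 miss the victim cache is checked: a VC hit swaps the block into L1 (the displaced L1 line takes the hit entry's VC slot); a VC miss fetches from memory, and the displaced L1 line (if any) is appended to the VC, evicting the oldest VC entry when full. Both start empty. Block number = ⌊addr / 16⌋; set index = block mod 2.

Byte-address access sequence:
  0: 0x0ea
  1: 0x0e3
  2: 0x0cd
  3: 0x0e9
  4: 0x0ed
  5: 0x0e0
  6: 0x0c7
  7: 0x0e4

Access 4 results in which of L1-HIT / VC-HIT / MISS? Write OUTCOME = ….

0: 0xea (blk 14, set 0) → MISS  vc=[]
1: 0xe3 (blk 14, set 0) → L1-HIT  vc=[]
2: 0xcd (blk 12, set 0) → MISS  vc=[14]
3: 0xe9 (blk 14, set 0) → VC-HIT  vc=[12]
4: 0xed (blk 14, set 0) → L1-HIT  vc=[12]
5: 0xe0 (blk 14, set 0) → L1-HIT  vc=[12]
6: 0xc7 (blk 12, set 0) → VC-HIT  vc=[14]
7: 0xe4 (blk 14, set 0) → VC-HIT  vc=[12]

OUTCOME = L1-HIT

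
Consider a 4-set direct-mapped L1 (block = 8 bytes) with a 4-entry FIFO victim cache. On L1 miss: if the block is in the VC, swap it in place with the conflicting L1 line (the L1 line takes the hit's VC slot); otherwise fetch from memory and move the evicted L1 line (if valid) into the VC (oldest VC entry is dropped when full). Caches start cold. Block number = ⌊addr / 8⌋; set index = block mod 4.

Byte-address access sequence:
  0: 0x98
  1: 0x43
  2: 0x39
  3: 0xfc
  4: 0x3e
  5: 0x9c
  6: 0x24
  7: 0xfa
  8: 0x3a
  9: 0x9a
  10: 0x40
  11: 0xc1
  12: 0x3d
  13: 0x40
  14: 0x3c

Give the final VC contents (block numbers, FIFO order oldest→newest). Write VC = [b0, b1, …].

VC = [31, 19, 4, 24]

  [0] addr=0x98 blk=19 s=3: MISS | VC []
  [1] addr=0x43 blk=8 s=0: MISS | VC []
  [2] addr=0x39 blk=7 s=3: MISS | VC [19]
  [3] addr=0xfc blk=31 s=3: MISS | VC [19, 7]
  [4] addr=0x3e blk=7 s=3: VC-HIT | VC [19, 31]
  [5] addr=0x9c blk=19 s=3: VC-HIT | VC [7, 31]
  [6] addr=0x24 blk=4 s=0: MISS | VC [7, 31, 8]
  [7] addr=0xfa blk=31 s=3: VC-HIT | VC [7, 19, 8]
  [8] addr=0x3a blk=7 s=3: VC-HIT | VC [31, 19, 8]
  [9] addr=0x9a blk=19 s=3: VC-HIT | VC [31, 7, 8]
  [10] addr=0x40 blk=8 s=0: VC-HIT | VC [31, 7, 4]
  [11] addr=0xc1 blk=24 s=0: MISS | VC [31, 7, 4, 8]
  [12] addr=0x3d blk=7 s=3: VC-HIT | VC [31, 19, 4, 8]
  [13] addr=0x40 blk=8 s=0: VC-HIT | VC [31, 19, 4, 24]
  [14] addr=0x3c blk=7 s=3: L1-HIT | VC [31, 19, 4, 24]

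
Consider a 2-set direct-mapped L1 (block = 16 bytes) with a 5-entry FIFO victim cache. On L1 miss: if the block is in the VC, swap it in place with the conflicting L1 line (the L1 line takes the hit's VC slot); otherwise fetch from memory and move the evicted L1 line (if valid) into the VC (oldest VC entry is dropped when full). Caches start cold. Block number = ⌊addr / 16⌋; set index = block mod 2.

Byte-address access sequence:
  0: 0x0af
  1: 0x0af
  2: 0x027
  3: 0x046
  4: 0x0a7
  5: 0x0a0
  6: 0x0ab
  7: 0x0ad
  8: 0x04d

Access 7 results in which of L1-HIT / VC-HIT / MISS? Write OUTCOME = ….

OUTCOME = L1-HIT

  [0] addr=0xaf blk=10 s=0: MISS | VC []
  [1] addr=0xaf blk=10 s=0: L1-HIT | VC []
  [2] addr=0x27 blk=2 s=0: MISS | VC [10]
  [3] addr=0x46 blk=4 s=0: MISS | VC [10, 2]
  [4] addr=0xa7 blk=10 s=0: VC-HIT | VC [4, 2]
  [5] addr=0xa0 blk=10 s=0: L1-HIT | VC [4, 2]
  [6] addr=0xab blk=10 s=0: L1-HIT | VC [4, 2]
  [7] addr=0xad blk=10 s=0: L1-HIT | VC [4, 2]
  [8] addr=0x4d blk=4 s=0: VC-HIT | VC [10, 2]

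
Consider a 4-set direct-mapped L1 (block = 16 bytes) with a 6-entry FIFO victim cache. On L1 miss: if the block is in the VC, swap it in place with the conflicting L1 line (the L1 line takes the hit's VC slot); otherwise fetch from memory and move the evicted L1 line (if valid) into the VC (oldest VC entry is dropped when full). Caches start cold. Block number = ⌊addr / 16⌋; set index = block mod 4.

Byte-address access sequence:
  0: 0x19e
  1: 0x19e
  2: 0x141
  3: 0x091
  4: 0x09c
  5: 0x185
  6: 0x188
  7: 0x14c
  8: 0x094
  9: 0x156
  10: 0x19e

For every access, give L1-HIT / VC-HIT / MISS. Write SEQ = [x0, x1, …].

SEQ = [MISS, L1-HIT, MISS, MISS, L1-HIT, MISS, L1-HIT, VC-HIT, L1-HIT, MISS, VC-HIT]

0: 0x19e (blk 25, set 1) → MISS  vc=[]
1: 0x19e (blk 25, set 1) → L1-HIT  vc=[]
2: 0x141 (blk 20, set 0) → MISS  vc=[]
3: 0x91 (blk 9, set 1) → MISS  vc=[25]
4: 0x9c (blk 9, set 1) → L1-HIT  vc=[25]
5: 0x185 (blk 24, set 0) → MISS  vc=[25, 20]
6: 0x188 (blk 24, set 0) → L1-HIT  vc=[25, 20]
7: 0x14c (blk 20, set 0) → VC-HIT  vc=[25, 24]
8: 0x94 (blk 9, set 1) → L1-HIT  vc=[25, 24]
9: 0x156 (blk 21, set 1) → MISS  vc=[25, 24, 9]
10: 0x19e (blk 25, set 1) → VC-HIT  vc=[21, 24, 9]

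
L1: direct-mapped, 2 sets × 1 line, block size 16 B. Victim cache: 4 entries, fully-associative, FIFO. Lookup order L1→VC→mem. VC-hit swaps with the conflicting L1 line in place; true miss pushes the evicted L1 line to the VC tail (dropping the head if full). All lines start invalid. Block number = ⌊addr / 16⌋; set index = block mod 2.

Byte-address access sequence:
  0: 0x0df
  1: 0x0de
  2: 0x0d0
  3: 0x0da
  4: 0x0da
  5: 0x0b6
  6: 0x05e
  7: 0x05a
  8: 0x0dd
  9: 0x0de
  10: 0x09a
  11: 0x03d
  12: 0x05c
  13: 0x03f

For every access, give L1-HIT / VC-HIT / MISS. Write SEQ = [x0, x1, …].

#0 0xdf→b13/s1 MISS; vc=[]
#1 0xde→b13/s1 L1-HIT; vc=[]
#2 0xd0→b13/s1 L1-HIT; vc=[]
#3 0xda→b13/s1 L1-HIT; vc=[]
#4 0xda→b13/s1 L1-HIT; vc=[]
#5 0xb6→b11/s1 MISS; vc=[13]
#6 0x5e→b5/s1 MISS; vc=[13,11]
#7 0x5a→b5/s1 L1-HIT; vc=[13,11]
#8 0xdd→b13/s1 VC-HIT; vc=[5,11]
#9 0xde→b13/s1 L1-HIT; vc=[5,11]
#10 0x9a→b9/s1 MISS; vc=[5,11,13]
#11 0x3d→b3/s1 MISS; vc=[5,11,13,9]
#12 0x5c→b5/s1 VC-HIT; vc=[3,11,13,9]
#13 0x3f→b3/s1 VC-HIT; vc=[5,11,13,9]

SEQ = [MISS, L1-HIT, L1-HIT, L1-HIT, L1-HIT, MISS, MISS, L1-HIT, VC-HIT, L1-HIT, MISS, MISS, VC-HIT, VC-HIT]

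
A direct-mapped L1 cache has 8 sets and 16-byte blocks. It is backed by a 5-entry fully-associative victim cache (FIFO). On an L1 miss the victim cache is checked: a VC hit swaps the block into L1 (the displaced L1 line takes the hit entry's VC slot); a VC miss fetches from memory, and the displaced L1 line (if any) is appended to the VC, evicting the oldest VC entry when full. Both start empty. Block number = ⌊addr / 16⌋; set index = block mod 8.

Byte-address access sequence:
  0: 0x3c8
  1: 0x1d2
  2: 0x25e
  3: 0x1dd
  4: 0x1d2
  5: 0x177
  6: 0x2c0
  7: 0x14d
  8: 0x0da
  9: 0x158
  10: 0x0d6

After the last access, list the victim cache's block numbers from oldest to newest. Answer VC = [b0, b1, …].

#0 0x3c8→b60/s4 MISS; vc=[]
#1 0x1d2→b29/s5 MISS; vc=[]
#2 0x25e→b37/s5 MISS; vc=[29]
#3 0x1dd→b29/s5 VC-HIT; vc=[37]
#4 0x1d2→b29/s5 L1-HIT; vc=[37]
#5 0x177→b23/s7 MISS; vc=[37]
#6 0x2c0→b44/s4 MISS; vc=[37,60]
#7 0x14d→b20/s4 MISS; vc=[37,60,44]
#8 0xda→b13/s5 MISS; vc=[37,60,44,29]
#9 0x158→b21/s5 MISS; vc=[37,60,44,29,13]
#10 0xd6→b13/s5 VC-HIT; vc=[37,60,44,29,21]

VC = [37, 60, 44, 29, 21]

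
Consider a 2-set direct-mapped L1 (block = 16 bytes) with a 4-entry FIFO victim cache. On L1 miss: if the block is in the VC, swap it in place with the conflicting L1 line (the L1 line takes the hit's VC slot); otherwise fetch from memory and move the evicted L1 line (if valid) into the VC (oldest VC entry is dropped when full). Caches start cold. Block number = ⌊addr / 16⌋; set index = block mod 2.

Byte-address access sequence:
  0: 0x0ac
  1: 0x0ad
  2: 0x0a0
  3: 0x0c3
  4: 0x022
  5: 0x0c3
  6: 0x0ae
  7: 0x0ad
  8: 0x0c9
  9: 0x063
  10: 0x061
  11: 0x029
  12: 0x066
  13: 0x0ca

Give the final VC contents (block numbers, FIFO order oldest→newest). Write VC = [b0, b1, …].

  [0] addr=0xac blk=10 s=0: MISS | VC []
  [1] addr=0xad blk=10 s=0: L1-HIT | VC []
  [2] addr=0xa0 blk=10 s=0: L1-HIT | VC []
  [3] addr=0xc3 blk=12 s=0: MISS | VC [10]
  [4] addr=0x22 blk=2 s=0: MISS | VC [10, 12]
  [5] addr=0xc3 blk=12 s=0: VC-HIT | VC [10, 2]
  [6] addr=0xae blk=10 s=0: VC-HIT | VC [12, 2]
  [7] addr=0xad blk=10 s=0: L1-HIT | VC [12, 2]
  [8] addr=0xc9 blk=12 s=0: VC-HIT | VC [10, 2]
  [9] addr=0x63 blk=6 s=0: MISS | VC [10, 2, 12]
  [10] addr=0x61 blk=6 s=0: L1-HIT | VC [10, 2, 12]
  [11] addr=0x29 blk=2 s=0: VC-HIT | VC [10, 6, 12]
  [12] addr=0x66 blk=6 s=0: VC-HIT | VC [10, 2, 12]
  [13] addr=0xca blk=12 s=0: VC-HIT | VC [10, 2, 6]

VC = [10, 2, 6]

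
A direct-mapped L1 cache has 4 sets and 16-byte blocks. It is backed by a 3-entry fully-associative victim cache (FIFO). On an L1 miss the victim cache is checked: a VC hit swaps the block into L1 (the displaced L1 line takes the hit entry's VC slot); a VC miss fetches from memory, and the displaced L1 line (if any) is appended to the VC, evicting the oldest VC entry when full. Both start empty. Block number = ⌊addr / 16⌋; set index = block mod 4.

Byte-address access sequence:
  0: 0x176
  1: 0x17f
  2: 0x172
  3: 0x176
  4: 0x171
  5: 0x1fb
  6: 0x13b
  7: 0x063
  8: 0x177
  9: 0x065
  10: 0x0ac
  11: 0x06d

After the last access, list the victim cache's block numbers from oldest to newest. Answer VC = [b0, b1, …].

  [0] addr=0x176 blk=23 s=3: MISS | VC []
  [1] addr=0x17f blk=23 s=3: L1-HIT | VC []
  [2] addr=0x172 blk=23 s=3: L1-HIT | VC []
  [3] addr=0x176 blk=23 s=3: L1-HIT | VC []
  [4] addr=0x171 blk=23 s=3: L1-HIT | VC []
  [5] addr=0x1fb blk=31 s=3: MISS | VC [23]
  [6] addr=0x13b blk=19 s=3: MISS | VC [23, 31]
  [7] addr=0x63 blk=6 s=2: MISS | VC [23, 31]
  [8] addr=0x177 blk=23 s=3: VC-HIT | VC [19, 31]
  [9] addr=0x65 blk=6 s=2: L1-HIT | VC [19, 31]
  [10] addr=0xac blk=10 s=2: MISS | VC [19, 31, 6]
  [11] addr=0x6d blk=6 s=2: VC-HIT | VC [19, 31, 10]

VC = [19, 31, 10]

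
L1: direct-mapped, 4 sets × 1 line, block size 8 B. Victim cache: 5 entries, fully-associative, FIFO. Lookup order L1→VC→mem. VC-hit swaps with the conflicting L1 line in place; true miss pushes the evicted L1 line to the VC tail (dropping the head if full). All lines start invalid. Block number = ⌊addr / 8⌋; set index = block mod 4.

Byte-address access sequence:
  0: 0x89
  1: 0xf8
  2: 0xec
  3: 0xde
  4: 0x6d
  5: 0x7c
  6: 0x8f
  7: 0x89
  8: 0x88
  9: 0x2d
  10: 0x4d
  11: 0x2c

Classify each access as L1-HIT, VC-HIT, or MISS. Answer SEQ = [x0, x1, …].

#0 0x89→b17/s1 MISS; vc=[]
#1 0xf8→b31/s3 MISS; vc=[]
#2 0xec→b29/s1 MISS; vc=[17]
#3 0xde→b27/s3 MISS; vc=[17,31]
#4 0x6d→b13/s1 MISS; vc=[17,31,29]
#5 0x7c→b15/s3 MISS; vc=[17,31,29,27]
#6 0x8f→b17/s1 VC-HIT; vc=[13,31,29,27]
#7 0x89→b17/s1 L1-HIT; vc=[13,31,29,27]
#8 0x88→b17/s1 L1-HIT; vc=[13,31,29,27]
#9 0x2d→b5/s1 MISS; vc=[13,31,29,27,17]
#10 0x4d→b9/s1 MISS; vc=[31,29,27,17,5]
#11 0x2c→b5/s1 VC-HIT; vc=[31,29,27,17,9]

SEQ = [MISS, MISS, MISS, MISS, MISS, MISS, VC-HIT, L1-HIT, L1-HIT, MISS, MISS, VC-HIT]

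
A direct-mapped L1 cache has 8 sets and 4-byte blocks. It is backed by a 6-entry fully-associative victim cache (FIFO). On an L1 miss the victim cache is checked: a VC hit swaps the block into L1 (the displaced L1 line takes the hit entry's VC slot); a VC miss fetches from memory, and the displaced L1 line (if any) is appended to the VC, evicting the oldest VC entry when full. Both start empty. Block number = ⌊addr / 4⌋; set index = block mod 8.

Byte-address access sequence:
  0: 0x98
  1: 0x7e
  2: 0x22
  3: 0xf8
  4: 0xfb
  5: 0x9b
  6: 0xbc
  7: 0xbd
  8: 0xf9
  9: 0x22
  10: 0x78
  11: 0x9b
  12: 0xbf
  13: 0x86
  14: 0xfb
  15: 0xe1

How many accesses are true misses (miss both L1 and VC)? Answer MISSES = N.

MISSES = 8

  [0] addr=0x98 blk=38 s=6: MISS | VC []
  [1] addr=0x7e blk=31 s=7: MISS | VC []
  [2] addr=0x22 blk=8 s=0: MISS | VC []
  [3] addr=0xf8 blk=62 s=6: MISS | VC [38]
  [4] addr=0xfb blk=62 s=6: L1-HIT | VC [38]
  [5] addr=0x9b blk=38 s=6: VC-HIT | VC [62]
  [6] addr=0xbc blk=47 s=7: MISS | VC [62, 31]
  [7] addr=0xbd blk=47 s=7: L1-HIT | VC [62, 31]
  [8] addr=0xf9 blk=62 s=6: VC-HIT | VC [38, 31]
  [9] addr=0x22 blk=8 s=0: L1-HIT | VC [38, 31]
  [10] addr=0x78 blk=30 s=6: MISS | VC [38, 31, 62]
  [11] addr=0x9b blk=38 s=6: VC-HIT | VC [30, 31, 62]
  [12] addr=0xbf blk=47 s=7: L1-HIT | VC [30, 31, 62]
  [13] addr=0x86 blk=33 s=1: MISS | VC [30, 31, 62]
  [14] addr=0xfb blk=62 s=6: VC-HIT | VC [30, 31, 38]
  [15] addr=0xe1 blk=56 s=0: MISS | VC [30, 31, 38, 8]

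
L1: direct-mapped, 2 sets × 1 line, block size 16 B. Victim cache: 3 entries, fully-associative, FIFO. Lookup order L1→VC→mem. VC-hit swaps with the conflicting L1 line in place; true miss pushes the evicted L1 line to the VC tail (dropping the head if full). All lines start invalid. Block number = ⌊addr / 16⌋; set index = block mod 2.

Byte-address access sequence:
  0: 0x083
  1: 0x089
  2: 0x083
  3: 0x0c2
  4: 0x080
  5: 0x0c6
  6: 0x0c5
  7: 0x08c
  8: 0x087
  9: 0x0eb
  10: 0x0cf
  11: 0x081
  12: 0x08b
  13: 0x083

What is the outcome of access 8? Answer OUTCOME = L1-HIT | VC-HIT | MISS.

OUTCOME = L1-HIT

0: 0x83 (blk 8, set 0) → MISS  vc=[]
1: 0x89 (blk 8, set 0) → L1-HIT  vc=[]
2: 0x83 (blk 8, set 0) → L1-HIT  vc=[]
3: 0xc2 (blk 12, set 0) → MISS  vc=[8]
4: 0x80 (blk 8, set 0) → VC-HIT  vc=[12]
5: 0xc6 (blk 12, set 0) → VC-HIT  vc=[8]
6: 0xc5 (blk 12, set 0) → L1-HIT  vc=[8]
7: 0x8c (blk 8, set 0) → VC-HIT  vc=[12]
8: 0x87 (blk 8, set 0) → L1-HIT  vc=[12]
9: 0xeb (blk 14, set 0) → MISS  vc=[12, 8]
10: 0xcf (blk 12, set 0) → VC-HIT  vc=[14, 8]
11: 0x81 (blk 8, set 0) → VC-HIT  vc=[14, 12]
12: 0x8b (blk 8, set 0) → L1-HIT  vc=[14, 12]
13: 0x83 (blk 8, set 0) → L1-HIT  vc=[14, 12]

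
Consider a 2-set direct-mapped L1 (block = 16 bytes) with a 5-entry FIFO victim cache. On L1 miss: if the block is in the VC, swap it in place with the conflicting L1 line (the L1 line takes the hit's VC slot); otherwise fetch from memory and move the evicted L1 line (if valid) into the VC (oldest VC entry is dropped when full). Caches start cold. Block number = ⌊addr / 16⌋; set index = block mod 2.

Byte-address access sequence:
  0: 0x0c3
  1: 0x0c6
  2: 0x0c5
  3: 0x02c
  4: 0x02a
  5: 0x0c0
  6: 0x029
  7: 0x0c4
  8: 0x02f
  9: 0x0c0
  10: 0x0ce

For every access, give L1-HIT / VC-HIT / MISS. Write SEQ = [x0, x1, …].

SEQ = [MISS, L1-HIT, L1-HIT, MISS, L1-HIT, VC-HIT, VC-HIT, VC-HIT, VC-HIT, VC-HIT, L1-HIT]

#0 0xc3→b12/s0 MISS; vc=[]
#1 0xc6→b12/s0 L1-HIT; vc=[]
#2 0xc5→b12/s0 L1-HIT; vc=[]
#3 0x2c→b2/s0 MISS; vc=[12]
#4 0x2a→b2/s0 L1-HIT; vc=[12]
#5 0xc0→b12/s0 VC-HIT; vc=[2]
#6 0x29→b2/s0 VC-HIT; vc=[12]
#7 0xc4→b12/s0 VC-HIT; vc=[2]
#8 0x2f→b2/s0 VC-HIT; vc=[12]
#9 0xc0→b12/s0 VC-HIT; vc=[2]
#10 0xce→b12/s0 L1-HIT; vc=[2]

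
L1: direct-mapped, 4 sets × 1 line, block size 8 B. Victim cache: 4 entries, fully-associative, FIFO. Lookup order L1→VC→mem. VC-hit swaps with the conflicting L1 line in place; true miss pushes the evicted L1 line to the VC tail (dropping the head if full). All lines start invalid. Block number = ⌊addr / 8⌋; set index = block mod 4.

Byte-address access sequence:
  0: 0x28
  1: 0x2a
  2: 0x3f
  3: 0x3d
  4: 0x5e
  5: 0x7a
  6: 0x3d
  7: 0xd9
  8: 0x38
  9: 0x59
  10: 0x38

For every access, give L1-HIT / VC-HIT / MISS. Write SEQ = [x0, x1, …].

SEQ = [MISS, L1-HIT, MISS, L1-HIT, MISS, MISS, VC-HIT, MISS, VC-HIT, VC-HIT, VC-HIT]

  [0] addr=0x28 blk=5 s=1: MISS | VC []
  [1] addr=0x2a blk=5 s=1: L1-HIT | VC []
  [2] addr=0x3f blk=7 s=3: MISS | VC []
  [3] addr=0x3d blk=7 s=3: L1-HIT | VC []
  [4] addr=0x5e blk=11 s=3: MISS | VC [7]
  [5] addr=0x7a blk=15 s=3: MISS | VC [7, 11]
  [6] addr=0x3d blk=7 s=3: VC-HIT | VC [15, 11]
  [7] addr=0xd9 blk=27 s=3: MISS | VC [15, 11, 7]
  [8] addr=0x38 blk=7 s=3: VC-HIT | VC [15, 11, 27]
  [9] addr=0x59 blk=11 s=3: VC-HIT | VC [15, 7, 27]
  [10] addr=0x38 blk=7 s=3: VC-HIT | VC [15, 11, 27]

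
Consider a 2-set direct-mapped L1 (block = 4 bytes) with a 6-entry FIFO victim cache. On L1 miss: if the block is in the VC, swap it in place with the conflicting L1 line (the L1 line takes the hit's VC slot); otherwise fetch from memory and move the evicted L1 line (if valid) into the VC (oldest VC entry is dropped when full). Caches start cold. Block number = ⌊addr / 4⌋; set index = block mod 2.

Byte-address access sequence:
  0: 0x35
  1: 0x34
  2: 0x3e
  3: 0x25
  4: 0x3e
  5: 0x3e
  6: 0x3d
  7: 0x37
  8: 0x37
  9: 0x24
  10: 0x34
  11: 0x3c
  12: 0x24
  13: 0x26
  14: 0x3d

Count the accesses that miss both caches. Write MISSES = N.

MISSES = 3

#0 0x35→b13/s1 MISS; vc=[]
#1 0x34→b13/s1 L1-HIT; vc=[]
#2 0x3e→b15/s1 MISS; vc=[13]
#3 0x25→b9/s1 MISS; vc=[13,15]
#4 0x3e→b15/s1 VC-HIT; vc=[13,9]
#5 0x3e→b15/s1 L1-HIT; vc=[13,9]
#6 0x3d→b15/s1 L1-HIT; vc=[13,9]
#7 0x37→b13/s1 VC-HIT; vc=[15,9]
#8 0x37→b13/s1 L1-HIT; vc=[15,9]
#9 0x24→b9/s1 VC-HIT; vc=[15,13]
#10 0x34→b13/s1 VC-HIT; vc=[15,9]
#11 0x3c→b15/s1 VC-HIT; vc=[13,9]
#12 0x24→b9/s1 VC-HIT; vc=[13,15]
#13 0x26→b9/s1 L1-HIT; vc=[13,15]
#14 0x3d→b15/s1 VC-HIT; vc=[13,9]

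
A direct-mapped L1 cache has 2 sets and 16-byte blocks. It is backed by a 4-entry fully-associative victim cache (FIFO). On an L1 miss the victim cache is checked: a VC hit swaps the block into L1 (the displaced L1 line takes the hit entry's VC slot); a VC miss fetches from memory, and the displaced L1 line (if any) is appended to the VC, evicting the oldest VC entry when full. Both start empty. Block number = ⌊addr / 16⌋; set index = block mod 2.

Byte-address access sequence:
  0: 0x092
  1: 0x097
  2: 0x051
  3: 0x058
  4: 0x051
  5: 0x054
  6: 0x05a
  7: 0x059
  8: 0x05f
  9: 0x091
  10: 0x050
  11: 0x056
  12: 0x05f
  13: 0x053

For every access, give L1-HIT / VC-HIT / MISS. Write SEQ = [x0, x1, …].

SEQ = [MISS, L1-HIT, MISS, L1-HIT, L1-HIT, L1-HIT, L1-HIT, L1-HIT, L1-HIT, VC-HIT, VC-HIT, L1-HIT, L1-HIT, L1-HIT]

#0 0x92→b9/s1 MISS; vc=[]
#1 0x97→b9/s1 L1-HIT; vc=[]
#2 0x51→b5/s1 MISS; vc=[9]
#3 0x58→b5/s1 L1-HIT; vc=[9]
#4 0x51→b5/s1 L1-HIT; vc=[9]
#5 0x54→b5/s1 L1-HIT; vc=[9]
#6 0x5a→b5/s1 L1-HIT; vc=[9]
#7 0x59→b5/s1 L1-HIT; vc=[9]
#8 0x5f→b5/s1 L1-HIT; vc=[9]
#9 0x91→b9/s1 VC-HIT; vc=[5]
#10 0x50→b5/s1 VC-HIT; vc=[9]
#11 0x56→b5/s1 L1-HIT; vc=[9]
#12 0x5f→b5/s1 L1-HIT; vc=[9]
#13 0x53→b5/s1 L1-HIT; vc=[9]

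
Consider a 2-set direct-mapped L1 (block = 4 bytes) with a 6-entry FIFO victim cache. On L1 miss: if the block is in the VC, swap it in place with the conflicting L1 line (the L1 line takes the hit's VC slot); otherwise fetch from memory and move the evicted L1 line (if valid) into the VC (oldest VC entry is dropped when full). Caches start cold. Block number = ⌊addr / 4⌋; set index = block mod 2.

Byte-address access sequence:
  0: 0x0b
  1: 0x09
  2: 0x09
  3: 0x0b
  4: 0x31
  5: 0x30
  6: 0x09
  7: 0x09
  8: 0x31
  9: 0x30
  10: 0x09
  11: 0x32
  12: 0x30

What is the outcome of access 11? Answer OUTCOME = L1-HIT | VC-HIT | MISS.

#0 0xb→b2/s0 MISS; vc=[]
#1 0x9→b2/s0 L1-HIT; vc=[]
#2 0x9→b2/s0 L1-HIT; vc=[]
#3 0xb→b2/s0 L1-HIT; vc=[]
#4 0x31→b12/s0 MISS; vc=[2]
#5 0x30→b12/s0 L1-HIT; vc=[2]
#6 0x9→b2/s0 VC-HIT; vc=[12]
#7 0x9→b2/s0 L1-HIT; vc=[12]
#8 0x31→b12/s0 VC-HIT; vc=[2]
#9 0x30→b12/s0 L1-HIT; vc=[2]
#10 0x9→b2/s0 VC-HIT; vc=[12]
#11 0x32→b12/s0 VC-HIT; vc=[2]
#12 0x30→b12/s0 L1-HIT; vc=[2]

OUTCOME = VC-HIT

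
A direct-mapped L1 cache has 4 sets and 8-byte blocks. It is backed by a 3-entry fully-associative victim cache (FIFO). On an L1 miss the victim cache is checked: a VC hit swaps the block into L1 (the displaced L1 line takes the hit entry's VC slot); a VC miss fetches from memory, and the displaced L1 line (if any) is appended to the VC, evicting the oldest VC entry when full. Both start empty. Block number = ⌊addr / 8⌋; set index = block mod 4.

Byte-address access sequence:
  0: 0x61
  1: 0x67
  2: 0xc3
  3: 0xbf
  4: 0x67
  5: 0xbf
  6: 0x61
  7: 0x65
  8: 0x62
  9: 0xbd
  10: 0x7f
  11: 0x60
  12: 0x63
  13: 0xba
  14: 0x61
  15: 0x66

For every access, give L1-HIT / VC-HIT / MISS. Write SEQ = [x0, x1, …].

0: 0x61 (blk 12, set 0) → MISS  vc=[]
1: 0x67 (blk 12, set 0) → L1-HIT  vc=[]
2: 0xc3 (blk 24, set 0) → MISS  vc=[12]
3: 0xbf (blk 23, set 3) → MISS  vc=[12]
4: 0x67 (blk 12, set 0) → VC-HIT  vc=[24]
5: 0xbf (blk 23, set 3) → L1-HIT  vc=[24]
6: 0x61 (blk 12, set 0) → L1-HIT  vc=[24]
7: 0x65 (blk 12, set 0) → L1-HIT  vc=[24]
8: 0x62 (blk 12, set 0) → L1-HIT  vc=[24]
9: 0xbd (blk 23, set 3) → L1-HIT  vc=[24]
10: 0x7f (blk 15, set 3) → MISS  vc=[24, 23]
11: 0x60 (blk 12, set 0) → L1-HIT  vc=[24, 23]
12: 0x63 (blk 12, set 0) → L1-HIT  vc=[24, 23]
13: 0xba (blk 23, set 3) → VC-HIT  vc=[24, 15]
14: 0x61 (blk 12, set 0) → L1-HIT  vc=[24, 15]
15: 0x66 (blk 12, set 0) → L1-HIT  vc=[24, 15]

SEQ = [MISS, L1-HIT, MISS, MISS, VC-HIT, L1-HIT, L1-HIT, L1-HIT, L1-HIT, L1-HIT, MISS, L1-HIT, L1-HIT, VC-HIT, L1-HIT, L1-HIT]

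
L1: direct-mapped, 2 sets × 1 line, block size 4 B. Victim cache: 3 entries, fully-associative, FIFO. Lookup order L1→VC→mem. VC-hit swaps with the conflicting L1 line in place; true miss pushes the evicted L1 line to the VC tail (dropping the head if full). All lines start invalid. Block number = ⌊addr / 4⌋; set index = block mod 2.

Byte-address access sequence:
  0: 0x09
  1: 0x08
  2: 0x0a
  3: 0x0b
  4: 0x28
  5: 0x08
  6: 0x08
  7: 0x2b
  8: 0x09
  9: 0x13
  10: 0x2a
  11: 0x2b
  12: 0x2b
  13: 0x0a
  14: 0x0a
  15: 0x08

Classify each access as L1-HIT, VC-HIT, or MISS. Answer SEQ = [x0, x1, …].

0: 0x9 (blk 2, set 0) → MISS  vc=[]
1: 0x8 (blk 2, set 0) → L1-HIT  vc=[]
2: 0xa (blk 2, set 0) → L1-HIT  vc=[]
3: 0xb (blk 2, set 0) → L1-HIT  vc=[]
4: 0x28 (blk 10, set 0) → MISS  vc=[2]
5: 0x8 (blk 2, set 0) → VC-HIT  vc=[10]
6: 0x8 (blk 2, set 0) → L1-HIT  vc=[10]
7: 0x2b (blk 10, set 0) → VC-HIT  vc=[2]
8: 0x9 (blk 2, set 0) → VC-HIT  vc=[10]
9: 0x13 (blk 4, set 0) → MISS  vc=[10, 2]
10: 0x2a (blk 10, set 0) → VC-HIT  vc=[4, 2]
11: 0x2b (blk 10, set 0) → L1-HIT  vc=[4, 2]
12: 0x2b (blk 10, set 0) → L1-HIT  vc=[4, 2]
13: 0xa (blk 2, set 0) → VC-HIT  vc=[4, 10]
14: 0xa (blk 2, set 0) → L1-HIT  vc=[4, 10]
15: 0x8 (blk 2, set 0) → L1-HIT  vc=[4, 10]

SEQ = [MISS, L1-HIT, L1-HIT, L1-HIT, MISS, VC-HIT, L1-HIT, VC-HIT, VC-HIT, MISS, VC-HIT, L1-HIT, L1-HIT, VC-HIT, L1-HIT, L1-HIT]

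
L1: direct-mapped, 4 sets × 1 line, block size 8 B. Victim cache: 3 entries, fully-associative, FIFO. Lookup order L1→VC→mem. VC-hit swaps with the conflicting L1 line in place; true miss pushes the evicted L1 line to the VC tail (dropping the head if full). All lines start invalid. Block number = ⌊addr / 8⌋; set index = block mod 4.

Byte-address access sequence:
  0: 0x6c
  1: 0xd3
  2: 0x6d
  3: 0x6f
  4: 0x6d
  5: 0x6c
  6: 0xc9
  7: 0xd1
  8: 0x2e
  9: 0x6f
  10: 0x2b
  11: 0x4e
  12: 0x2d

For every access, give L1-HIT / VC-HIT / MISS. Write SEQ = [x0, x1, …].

SEQ = [MISS, MISS, L1-HIT, L1-HIT, L1-HIT, L1-HIT, MISS, L1-HIT, MISS, VC-HIT, VC-HIT, MISS, VC-HIT]

0: 0x6c (blk 13, set 1) → MISS  vc=[]
1: 0xd3 (blk 26, set 2) → MISS  vc=[]
2: 0x6d (blk 13, set 1) → L1-HIT  vc=[]
3: 0x6f (blk 13, set 1) → L1-HIT  vc=[]
4: 0x6d (blk 13, set 1) → L1-HIT  vc=[]
5: 0x6c (blk 13, set 1) → L1-HIT  vc=[]
6: 0xc9 (blk 25, set 1) → MISS  vc=[13]
7: 0xd1 (blk 26, set 2) → L1-HIT  vc=[13]
8: 0x2e (blk 5, set 1) → MISS  vc=[13, 25]
9: 0x6f (blk 13, set 1) → VC-HIT  vc=[5, 25]
10: 0x2b (blk 5, set 1) → VC-HIT  vc=[13, 25]
11: 0x4e (blk 9, set 1) → MISS  vc=[13, 25, 5]
12: 0x2d (blk 5, set 1) → VC-HIT  vc=[13, 25, 9]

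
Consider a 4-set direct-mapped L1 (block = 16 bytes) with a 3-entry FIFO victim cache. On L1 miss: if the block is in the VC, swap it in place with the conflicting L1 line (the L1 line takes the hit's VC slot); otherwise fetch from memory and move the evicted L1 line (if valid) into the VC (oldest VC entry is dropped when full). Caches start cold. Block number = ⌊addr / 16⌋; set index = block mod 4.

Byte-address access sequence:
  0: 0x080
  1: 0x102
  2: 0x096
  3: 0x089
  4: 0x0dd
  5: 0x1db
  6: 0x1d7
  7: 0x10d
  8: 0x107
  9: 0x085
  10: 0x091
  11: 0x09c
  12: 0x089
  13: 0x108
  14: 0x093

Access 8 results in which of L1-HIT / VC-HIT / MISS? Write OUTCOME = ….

#0 0x80→b8/s0 MISS; vc=[]
#1 0x102→b16/s0 MISS; vc=[8]
#2 0x96→b9/s1 MISS; vc=[8]
#3 0x89→b8/s0 VC-HIT; vc=[16]
#4 0xdd→b13/s1 MISS; vc=[16,9]
#5 0x1db→b29/s1 MISS; vc=[16,9,13]
#6 0x1d7→b29/s1 L1-HIT; vc=[16,9,13]
#7 0x10d→b16/s0 VC-HIT; vc=[8,9,13]
#8 0x107→b16/s0 L1-HIT; vc=[8,9,13]
#9 0x85→b8/s0 VC-HIT; vc=[16,9,13]
#10 0x91→b9/s1 VC-HIT; vc=[16,29,13]
#11 0x9c→b9/s1 L1-HIT; vc=[16,29,13]
#12 0x89→b8/s0 L1-HIT; vc=[16,29,13]
#13 0x108→b16/s0 VC-HIT; vc=[8,29,13]
#14 0x93→b9/s1 L1-HIT; vc=[8,29,13]

OUTCOME = L1-HIT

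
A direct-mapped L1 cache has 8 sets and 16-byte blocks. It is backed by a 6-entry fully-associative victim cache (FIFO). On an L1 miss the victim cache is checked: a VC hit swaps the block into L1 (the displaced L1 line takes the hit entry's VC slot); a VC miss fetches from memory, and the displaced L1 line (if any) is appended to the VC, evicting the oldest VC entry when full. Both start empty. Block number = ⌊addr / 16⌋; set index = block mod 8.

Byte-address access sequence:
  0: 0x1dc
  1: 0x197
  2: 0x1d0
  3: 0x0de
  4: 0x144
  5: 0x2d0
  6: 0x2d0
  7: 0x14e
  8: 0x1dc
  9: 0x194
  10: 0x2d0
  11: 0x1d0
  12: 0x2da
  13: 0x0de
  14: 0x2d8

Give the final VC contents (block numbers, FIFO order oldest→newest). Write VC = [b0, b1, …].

VC = [29, 13]

  [0] addr=0x1dc blk=29 s=5: MISS | VC []
  [1] addr=0x197 blk=25 s=1: MISS | VC []
  [2] addr=0x1d0 blk=29 s=5: L1-HIT | VC []
  [3] addr=0xde blk=13 s=5: MISS | VC [29]
  [4] addr=0x144 blk=20 s=4: MISS | VC [29]
  [5] addr=0x2d0 blk=45 s=5: MISS | VC [29, 13]
  [6] addr=0x2d0 blk=45 s=5: L1-HIT | VC [29, 13]
  [7] addr=0x14e blk=20 s=4: L1-HIT | VC [29, 13]
  [8] addr=0x1dc blk=29 s=5: VC-HIT | VC [45, 13]
  [9] addr=0x194 blk=25 s=1: L1-HIT | VC [45, 13]
  [10] addr=0x2d0 blk=45 s=5: VC-HIT | VC [29, 13]
  [11] addr=0x1d0 blk=29 s=5: VC-HIT | VC [45, 13]
  [12] addr=0x2da blk=45 s=5: VC-HIT | VC [29, 13]
  [13] addr=0xde blk=13 s=5: VC-HIT | VC [29, 45]
  [14] addr=0x2d8 blk=45 s=5: VC-HIT | VC [29, 13]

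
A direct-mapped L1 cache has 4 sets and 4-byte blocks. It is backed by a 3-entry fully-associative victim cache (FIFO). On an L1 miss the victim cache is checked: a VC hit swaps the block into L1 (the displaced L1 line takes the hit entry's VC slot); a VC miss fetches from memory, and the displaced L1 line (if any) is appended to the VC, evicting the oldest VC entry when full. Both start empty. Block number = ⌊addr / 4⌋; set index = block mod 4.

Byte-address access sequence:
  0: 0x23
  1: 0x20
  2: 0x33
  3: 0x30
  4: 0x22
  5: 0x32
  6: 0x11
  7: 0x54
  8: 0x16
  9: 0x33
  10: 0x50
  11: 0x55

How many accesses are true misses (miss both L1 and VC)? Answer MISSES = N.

#0 0x23→b8/s0 MISS; vc=[]
#1 0x20→b8/s0 L1-HIT; vc=[]
#2 0x33→b12/s0 MISS; vc=[8]
#3 0x30→b12/s0 L1-HIT; vc=[8]
#4 0x22→b8/s0 VC-HIT; vc=[12]
#5 0x32→b12/s0 VC-HIT; vc=[8]
#6 0x11→b4/s0 MISS; vc=[8,12]
#7 0x54→b21/s1 MISS; vc=[8,12]
#8 0x16→b5/s1 MISS; vc=[8,12,21]
#9 0x33→b12/s0 VC-HIT; vc=[8,4,21]
#10 0x50→b20/s0 MISS; vc=[4,21,12]
#11 0x55→b21/s1 VC-HIT; vc=[4,5,12]

MISSES = 6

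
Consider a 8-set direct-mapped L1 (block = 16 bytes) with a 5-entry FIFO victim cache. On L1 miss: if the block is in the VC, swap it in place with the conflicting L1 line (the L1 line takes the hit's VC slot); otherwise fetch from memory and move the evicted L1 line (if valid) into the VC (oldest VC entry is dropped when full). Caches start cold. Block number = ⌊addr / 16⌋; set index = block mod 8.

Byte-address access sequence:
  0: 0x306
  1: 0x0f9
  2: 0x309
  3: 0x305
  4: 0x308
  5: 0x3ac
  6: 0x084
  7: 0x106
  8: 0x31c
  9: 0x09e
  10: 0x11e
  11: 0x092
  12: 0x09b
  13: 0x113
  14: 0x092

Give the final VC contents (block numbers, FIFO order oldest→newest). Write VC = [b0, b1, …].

0: 0x306 (blk 48, set 0) → MISS  vc=[]
1: 0xf9 (blk 15, set 7) → MISS  vc=[]
2: 0x309 (blk 48, set 0) → L1-HIT  vc=[]
3: 0x305 (blk 48, set 0) → L1-HIT  vc=[]
4: 0x308 (blk 48, set 0) → L1-HIT  vc=[]
5: 0x3ac (blk 58, set 2) → MISS  vc=[]
6: 0x84 (blk 8, set 0) → MISS  vc=[48]
7: 0x106 (blk 16, set 0) → MISS  vc=[48, 8]
8: 0x31c (blk 49, set 1) → MISS  vc=[48, 8]
9: 0x9e (blk 9, set 1) → MISS  vc=[48, 8, 49]
10: 0x11e (blk 17, set 1) → MISS  vc=[48, 8, 49, 9]
11: 0x92 (blk 9, set 1) → VC-HIT  vc=[48, 8, 49, 17]
12: 0x9b (blk 9, set 1) → L1-HIT  vc=[48, 8, 49, 17]
13: 0x113 (blk 17, set 1) → VC-HIT  vc=[48, 8, 49, 9]
14: 0x92 (blk 9, set 1) → VC-HIT  vc=[48, 8, 49, 17]

VC = [48, 8, 49, 17]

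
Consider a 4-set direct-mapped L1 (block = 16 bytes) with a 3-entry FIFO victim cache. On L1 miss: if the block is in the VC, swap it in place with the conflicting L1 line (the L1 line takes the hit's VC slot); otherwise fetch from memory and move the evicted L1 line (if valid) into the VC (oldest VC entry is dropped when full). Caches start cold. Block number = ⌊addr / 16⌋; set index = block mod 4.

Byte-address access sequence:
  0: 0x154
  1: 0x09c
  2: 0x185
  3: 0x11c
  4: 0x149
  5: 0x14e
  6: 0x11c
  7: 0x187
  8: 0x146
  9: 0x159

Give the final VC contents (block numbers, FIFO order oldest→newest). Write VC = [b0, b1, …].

#0 0x154→b21/s1 MISS; vc=[]
#1 0x9c→b9/s1 MISS; vc=[21]
#2 0x185→b24/s0 MISS; vc=[21]
#3 0x11c→b17/s1 MISS; vc=[21,9]
#4 0x149→b20/s0 MISS; vc=[21,9,24]
#5 0x14e→b20/s0 L1-HIT; vc=[21,9,24]
#6 0x11c→b17/s1 L1-HIT; vc=[21,9,24]
#7 0x187→b24/s0 VC-HIT; vc=[21,9,20]
#8 0x146→b20/s0 VC-HIT; vc=[21,9,24]
#9 0x159→b21/s1 VC-HIT; vc=[17,9,24]

VC = [17, 9, 24]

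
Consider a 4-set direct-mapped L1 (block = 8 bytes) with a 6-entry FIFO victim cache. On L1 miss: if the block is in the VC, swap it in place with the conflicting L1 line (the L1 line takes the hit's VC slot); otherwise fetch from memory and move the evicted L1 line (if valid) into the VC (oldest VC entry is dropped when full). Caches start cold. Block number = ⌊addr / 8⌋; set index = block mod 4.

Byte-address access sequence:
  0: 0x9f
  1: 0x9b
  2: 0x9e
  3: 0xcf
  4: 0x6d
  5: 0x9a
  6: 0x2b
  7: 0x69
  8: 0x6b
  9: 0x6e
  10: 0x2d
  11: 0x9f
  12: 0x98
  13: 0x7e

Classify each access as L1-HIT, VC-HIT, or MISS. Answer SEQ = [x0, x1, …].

SEQ = [MISS, L1-HIT, L1-HIT, MISS, MISS, L1-HIT, MISS, VC-HIT, L1-HIT, L1-HIT, VC-HIT, L1-HIT, L1-HIT, MISS]

#0 0x9f→b19/s3 MISS; vc=[]
#1 0x9b→b19/s3 L1-HIT; vc=[]
#2 0x9e→b19/s3 L1-HIT; vc=[]
#3 0xcf→b25/s1 MISS; vc=[]
#4 0x6d→b13/s1 MISS; vc=[25]
#5 0x9a→b19/s3 L1-HIT; vc=[25]
#6 0x2b→b5/s1 MISS; vc=[25,13]
#7 0x69→b13/s1 VC-HIT; vc=[25,5]
#8 0x6b→b13/s1 L1-HIT; vc=[25,5]
#9 0x6e→b13/s1 L1-HIT; vc=[25,5]
#10 0x2d→b5/s1 VC-HIT; vc=[25,13]
#11 0x9f→b19/s3 L1-HIT; vc=[25,13]
#12 0x98→b19/s3 L1-HIT; vc=[25,13]
#13 0x7e→b15/s3 MISS; vc=[25,13,19]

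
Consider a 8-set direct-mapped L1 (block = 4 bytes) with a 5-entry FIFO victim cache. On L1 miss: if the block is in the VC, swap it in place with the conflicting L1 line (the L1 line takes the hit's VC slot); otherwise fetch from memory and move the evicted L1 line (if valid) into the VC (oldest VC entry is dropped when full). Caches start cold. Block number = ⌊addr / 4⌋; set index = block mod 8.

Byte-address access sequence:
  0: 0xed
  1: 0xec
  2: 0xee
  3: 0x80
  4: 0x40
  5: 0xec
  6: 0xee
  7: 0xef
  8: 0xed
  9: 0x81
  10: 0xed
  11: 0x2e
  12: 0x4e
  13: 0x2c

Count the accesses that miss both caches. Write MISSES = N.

MISSES = 5

  [0] addr=0xed blk=59 s=3: MISS | VC []
  [1] addr=0xec blk=59 s=3: L1-HIT | VC []
  [2] addr=0xee blk=59 s=3: L1-HIT | VC []
  [3] addr=0x80 blk=32 s=0: MISS | VC []
  [4] addr=0x40 blk=16 s=0: MISS | VC [32]
  [5] addr=0xec blk=59 s=3: L1-HIT | VC [32]
  [6] addr=0xee blk=59 s=3: L1-HIT | VC [32]
  [7] addr=0xef blk=59 s=3: L1-HIT | VC [32]
  [8] addr=0xed blk=59 s=3: L1-HIT | VC [32]
  [9] addr=0x81 blk=32 s=0: VC-HIT | VC [16]
  [10] addr=0xed blk=59 s=3: L1-HIT | VC [16]
  [11] addr=0x2e blk=11 s=3: MISS | VC [16, 59]
  [12] addr=0x4e blk=19 s=3: MISS | VC [16, 59, 11]
  [13] addr=0x2c blk=11 s=3: VC-HIT | VC [16, 59, 19]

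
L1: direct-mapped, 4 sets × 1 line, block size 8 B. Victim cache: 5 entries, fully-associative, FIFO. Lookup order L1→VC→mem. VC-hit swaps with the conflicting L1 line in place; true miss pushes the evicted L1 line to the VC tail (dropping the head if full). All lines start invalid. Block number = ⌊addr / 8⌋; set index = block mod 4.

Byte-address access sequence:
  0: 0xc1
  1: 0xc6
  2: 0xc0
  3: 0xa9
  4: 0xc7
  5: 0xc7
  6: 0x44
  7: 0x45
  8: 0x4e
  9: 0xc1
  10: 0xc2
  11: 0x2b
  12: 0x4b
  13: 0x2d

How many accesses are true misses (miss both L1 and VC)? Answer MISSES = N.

#0 0xc1→b24/s0 MISS; vc=[]
#1 0xc6→b24/s0 L1-HIT; vc=[]
#2 0xc0→b24/s0 L1-HIT; vc=[]
#3 0xa9→b21/s1 MISS; vc=[]
#4 0xc7→b24/s0 L1-HIT; vc=[]
#5 0xc7→b24/s0 L1-HIT; vc=[]
#6 0x44→b8/s0 MISS; vc=[24]
#7 0x45→b8/s0 L1-HIT; vc=[24]
#8 0x4e→b9/s1 MISS; vc=[24,21]
#9 0xc1→b24/s0 VC-HIT; vc=[8,21]
#10 0xc2→b24/s0 L1-HIT; vc=[8,21]
#11 0x2b→b5/s1 MISS; vc=[8,21,9]
#12 0x4b→b9/s1 VC-HIT; vc=[8,21,5]
#13 0x2d→b5/s1 VC-HIT; vc=[8,21,9]

MISSES = 5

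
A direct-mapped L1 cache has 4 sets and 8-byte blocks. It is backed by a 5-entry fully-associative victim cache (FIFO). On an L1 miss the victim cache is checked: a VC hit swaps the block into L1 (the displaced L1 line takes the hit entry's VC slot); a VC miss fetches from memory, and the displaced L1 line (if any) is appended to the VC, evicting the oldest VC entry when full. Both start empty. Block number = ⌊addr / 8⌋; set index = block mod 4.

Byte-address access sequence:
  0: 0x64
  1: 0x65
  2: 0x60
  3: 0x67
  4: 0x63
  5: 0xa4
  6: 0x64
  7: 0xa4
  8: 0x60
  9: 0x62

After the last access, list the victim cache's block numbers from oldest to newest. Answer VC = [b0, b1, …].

#0 0x64→b12/s0 MISS; vc=[]
#1 0x65→b12/s0 L1-HIT; vc=[]
#2 0x60→b12/s0 L1-HIT; vc=[]
#3 0x67→b12/s0 L1-HIT; vc=[]
#4 0x63→b12/s0 L1-HIT; vc=[]
#5 0xa4→b20/s0 MISS; vc=[12]
#6 0x64→b12/s0 VC-HIT; vc=[20]
#7 0xa4→b20/s0 VC-HIT; vc=[12]
#8 0x60→b12/s0 VC-HIT; vc=[20]
#9 0x62→b12/s0 L1-HIT; vc=[20]

VC = [20]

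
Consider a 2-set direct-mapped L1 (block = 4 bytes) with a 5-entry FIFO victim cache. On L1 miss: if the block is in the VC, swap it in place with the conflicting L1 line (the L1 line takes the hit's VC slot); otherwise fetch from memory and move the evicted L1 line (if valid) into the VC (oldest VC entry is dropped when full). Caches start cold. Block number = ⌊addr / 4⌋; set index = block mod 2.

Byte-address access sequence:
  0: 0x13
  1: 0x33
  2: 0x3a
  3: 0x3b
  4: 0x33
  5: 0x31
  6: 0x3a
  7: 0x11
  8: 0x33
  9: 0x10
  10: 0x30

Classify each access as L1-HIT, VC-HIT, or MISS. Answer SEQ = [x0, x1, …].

SEQ = [MISS, MISS, MISS, L1-HIT, VC-HIT, L1-HIT, VC-HIT, VC-HIT, VC-HIT, VC-HIT, VC-HIT]

0: 0x13 (blk 4, set 0) → MISS  vc=[]
1: 0x33 (blk 12, set 0) → MISS  vc=[4]
2: 0x3a (blk 14, set 0) → MISS  vc=[4, 12]
3: 0x3b (blk 14, set 0) → L1-HIT  vc=[4, 12]
4: 0x33 (blk 12, set 0) → VC-HIT  vc=[4, 14]
5: 0x31 (blk 12, set 0) → L1-HIT  vc=[4, 14]
6: 0x3a (blk 14, set 0) → VC-HIT  vc=[4, 12]
7: 0x11 (blk 4, set 0) → VC-HIT  vc=[14, 12]
8: 0x33 (blk 12, set 0) → VC-HIT  vc=[14, 4]
9: 0x10 (blk 4, set 0) → VC-HIT  vc=[14, 12]
10: 0x30 (blk 12, set 0) → VC-HIT  vc=[14, 4]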